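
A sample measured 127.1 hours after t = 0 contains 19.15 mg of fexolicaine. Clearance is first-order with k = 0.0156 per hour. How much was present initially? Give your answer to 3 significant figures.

t½ = ln 2 / k = 0.69315 / 0.0156 ≈ 44.433 hours.
Number of half-lives elapsed: n = 127.1/44.433 ≈ 2.8605.
A₀ = A × 2^n = 19.15 × 2^2.8605 = 19.15 × 7.2628 ≈ 139.08 mg.

139 mg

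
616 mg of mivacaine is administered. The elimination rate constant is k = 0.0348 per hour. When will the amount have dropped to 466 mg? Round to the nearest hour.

8 hours

t½ = ln 2 / k = 0.69315 / 0.0348 ≈ 19.918 hours.
Fraction remaining = 466/616 ≈ 0.75649.
n = log₂(616/466) = ln(1.3219)/ln 2 ≈ 0.4026 half-lives.
t = n × t½ = 0.4026 × 19.918 ≈ 8.019 hours.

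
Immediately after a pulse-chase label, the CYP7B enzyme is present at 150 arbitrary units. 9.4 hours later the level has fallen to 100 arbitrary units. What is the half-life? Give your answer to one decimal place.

16.1 hours

A/A₀ = 100/150 ≈ 0.66667.
n = log₂(1.5) ≈ 0.58496 half-lives elapsed in 9.4 hours.
t½ = 9.4/0.58496 ≈ 16.069 hours.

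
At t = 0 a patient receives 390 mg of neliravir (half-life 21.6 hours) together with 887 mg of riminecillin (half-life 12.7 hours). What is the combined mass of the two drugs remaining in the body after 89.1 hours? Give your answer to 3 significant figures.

29.2 mg

neliravir: 390 × (1/2)^(89.1/21.6) = 390 × (1/2)^4.125 ≈ 22.352 mg.
riminecillin: 887 × (1/2)^(89.1/12.7) = 887 × (1/2)^7.0157 ≈ 6.8545 mg.
Total = 22.352 + 6.8545 ≈ 29.206 mg.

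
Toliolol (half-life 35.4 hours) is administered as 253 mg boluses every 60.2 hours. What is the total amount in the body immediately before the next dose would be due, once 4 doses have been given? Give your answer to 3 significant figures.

111 mg

The 4 doses were given 240.8, 180.6, 120.4, 60.2 hours ago.
Total = 253·(1/2)^(240.8/35.4) + 253·(1/2)^(180.6/35.4) + 253·(1/2)^(120.4/35.4) + 253·(1/2)^(60.2/35.4)
      = 2.2669 + 7.3681 + 23.949 + 77.839 ≈ 111.42 mg.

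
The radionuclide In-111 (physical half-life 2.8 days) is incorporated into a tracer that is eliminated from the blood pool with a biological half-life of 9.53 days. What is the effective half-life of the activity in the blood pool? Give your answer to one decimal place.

2.2 days

1/t_eff = 1/t_phys + 1/t_biol = 1/2.8 + 1/9.53 = 0.46207 per day.
t_eff = 2.8 × 9.53 / (2.8 + 9.53) ≈ 2.1642 days.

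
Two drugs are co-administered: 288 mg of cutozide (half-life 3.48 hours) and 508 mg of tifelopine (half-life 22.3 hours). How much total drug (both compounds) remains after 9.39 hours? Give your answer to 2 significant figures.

cutozide: 288 × (1/2)^(9.39/3.48) = 288 × (1/2)^2.6983 ≈ 44.374 mg.
tifelopine: 508 × (1/2)^(9.39/22.3) = 508 × (1/2)^0.42108 ≈ 379.41 mg.
Total = 44.374 + 379.41 ≈ 423.78 mg.

420 mg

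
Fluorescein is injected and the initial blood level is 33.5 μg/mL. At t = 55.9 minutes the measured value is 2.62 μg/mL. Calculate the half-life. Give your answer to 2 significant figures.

A/A₀ = 2.62/33.5 ≈ 0.078209.
n = log₂(12.786) ≈ 3.6765 half-lives elapsed in 55.9 minutes.
t½ = 55.9/3.6765 ≈ 15.205 minutes.

15 minutes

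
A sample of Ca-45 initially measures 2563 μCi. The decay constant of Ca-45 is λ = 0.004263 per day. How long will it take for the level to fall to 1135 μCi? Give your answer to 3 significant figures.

t½ = ln 2 / λ = 0.69315 / 0.004263 ≈ 162.6 days.
Fraction remaining = 1135/2563 ≈ 0.44284.
n = log₂(2563/1135) = ln(2.2581)/ln 2 ≈ 1.1751 half-lives.
t = n × t½ = 1.1751 × 162.6 ≈ 191.07 days.

191 days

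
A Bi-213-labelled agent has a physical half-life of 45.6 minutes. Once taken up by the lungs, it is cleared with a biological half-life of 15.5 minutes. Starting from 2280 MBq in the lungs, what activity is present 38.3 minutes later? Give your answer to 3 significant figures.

230 MBq

1/t_eff = 1/t_phys + 1/t_biol = 1/45.6 + 1/15.5 = 0.086446 per minute.
t_eff = 45.6 × 15.5 / (45.6 + 15.5) ≈ 11.568 minutes.
Remaining = 2280 × (1/2)^(38.3/11.568) = 2280 × (1/2)^3.3109 ≈ 229.75 MBq.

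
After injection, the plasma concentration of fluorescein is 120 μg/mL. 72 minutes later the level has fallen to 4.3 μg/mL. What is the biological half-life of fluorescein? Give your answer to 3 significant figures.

A/A₀ = 4.3/120 ≈ 0.035833.
n = log₂(27.907) ≈ 4.8026 half-lives elapsed in 72 minutes.
t½ = 72/4.8026 ≈ 14.992 minutes.

15.0 minutes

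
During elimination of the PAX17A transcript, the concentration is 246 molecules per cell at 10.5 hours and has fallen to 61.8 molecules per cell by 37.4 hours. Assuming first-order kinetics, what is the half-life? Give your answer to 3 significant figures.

13.5 hours

Over Δt = 37.4 − 10.5 = 26.9 hours, the level fell by a factor of 246/61.8 ≈ 3.9806.
n = log₂(3.9806) ≈ 1.993 half-lives, so t½ = 26.9/1.993 ≈ 13.497 hours.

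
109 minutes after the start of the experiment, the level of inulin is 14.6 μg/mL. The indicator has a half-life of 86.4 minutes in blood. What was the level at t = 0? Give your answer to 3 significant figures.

Number of half-lives elapsed: n = 109/86.4 ≈ 1.2616.
A₀ = A × 2^n = 14.6 × 2^1.2616 = 14.6 × 2.3976 ≈ 35.005 μg/mL.

35.0 μg/mL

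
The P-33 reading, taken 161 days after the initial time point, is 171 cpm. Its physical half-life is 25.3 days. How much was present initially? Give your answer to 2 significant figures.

Number of half-lives elapsed: n = 161/25.3 ≈ 6.3636.
A₀ = A × 2^n = 171 × 2^6.3636 = 171 × 82.347 ≈ 14081 cpm.

14000 cpm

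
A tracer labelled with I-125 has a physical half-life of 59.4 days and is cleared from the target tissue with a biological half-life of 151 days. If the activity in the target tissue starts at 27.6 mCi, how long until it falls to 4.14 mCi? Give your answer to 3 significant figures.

1/t_eff = 1/t_phys + 1/t_biol = 1/59.4 + 1/151 = 0.023458 per day.
t_eff = 59.4 × 151 / (59.4 + 151) ≈ 42.63 days.
n = log₂(27.6/4.14) ≈ 2.737; t = 2.737 × 42.63 ≈ 116.68 days.

117 days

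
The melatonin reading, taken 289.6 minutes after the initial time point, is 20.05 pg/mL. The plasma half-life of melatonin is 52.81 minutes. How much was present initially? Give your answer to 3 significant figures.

Number of half-lives elapsed: n = 289.6/52.81 ≈ 5.4838.
A₀ = A × 2^n = 20.05 × 2^5.4838 = 20.05 × 44.75 ≈ 897.23 pg/mL.

897 pg/mL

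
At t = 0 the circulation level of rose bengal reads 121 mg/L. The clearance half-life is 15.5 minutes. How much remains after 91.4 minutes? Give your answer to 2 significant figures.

2.0 mg/L

Number of half-lives: n = 91.4/15.5 ≈ 5.8968.
Remaining = 121 × (1/2)^5.8968 = 121 × 0.016784 ≈ 2.0309 mg/L.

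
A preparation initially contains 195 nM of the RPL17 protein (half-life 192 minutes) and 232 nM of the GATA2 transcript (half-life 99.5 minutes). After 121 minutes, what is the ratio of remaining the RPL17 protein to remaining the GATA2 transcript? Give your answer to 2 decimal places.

1.26

RPL17 protein: 195 × (1/2)^(121/192) = 195 × (1/2)^0.63021 ≈ 125.99 nM.
GATA2 transcript: 232 × (1/2)^(121/99.5) = 232 × (1/2)^1.2161 ≈ 99.865 nM.
Ratio ≈ 125.99 / 99.865 ≈ 1.2616.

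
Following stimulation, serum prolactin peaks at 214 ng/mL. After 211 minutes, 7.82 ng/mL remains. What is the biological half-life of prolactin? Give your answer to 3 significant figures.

A/A₀ = 7.82/214 ≈ 0.036542.
n = log₂(27.366) ≈ 4.7743 half-lives elapsed in 211 minutes.
t½ = 211/4.7743 ≈ 44.195 minutes.

44.2 minutes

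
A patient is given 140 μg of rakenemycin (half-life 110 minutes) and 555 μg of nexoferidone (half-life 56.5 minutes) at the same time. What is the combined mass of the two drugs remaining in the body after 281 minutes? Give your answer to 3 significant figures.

41.5 μg

rakenemycin: 140 × (1/2)^(281/110) = 140 × (1/2)^2.5545 ≈ 23.831 μg.
nexoferidone: 555 × (1/2)^(281/56.5) = 555 × (1/2)^4.9735 ≈ 17.666 μg.
Total = 23.831 + 17.666 ≈ 41.496 μg.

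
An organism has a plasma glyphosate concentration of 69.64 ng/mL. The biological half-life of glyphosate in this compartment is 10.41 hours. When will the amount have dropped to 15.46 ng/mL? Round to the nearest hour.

Fraction remaining = 15.46/69.64 ≈ 0.222.
n = log₂(69.64/15.46) = ln(4.5045)/ln 2 ≈ 2.1714 half-lives.
t = n × t½ = 2.1714 × 10.41 ≈ 22.604 hours.

23 hours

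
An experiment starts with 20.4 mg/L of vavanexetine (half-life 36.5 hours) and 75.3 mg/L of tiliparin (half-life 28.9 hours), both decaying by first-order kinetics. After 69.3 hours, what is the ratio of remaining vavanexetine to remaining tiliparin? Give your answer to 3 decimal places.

vavanexetine: 20.4 × (1/2)^(69.3/36.5) = 20.4 × (1/2)^1.8986 ≈ 5.4712 mg/L.
tiliparin: 75.3 × (1/2)^(69.3/28.9) = 75.3 × (1/2)^2.3979 ≈ 14.287 mg/L.
Ratio ≈ 5.4712 / 14.287 ≈ 0.38295.

0.383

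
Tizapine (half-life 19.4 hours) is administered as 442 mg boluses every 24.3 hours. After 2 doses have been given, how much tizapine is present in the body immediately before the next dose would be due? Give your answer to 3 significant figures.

The 2 doses were given 48.6, 24.3 hours ago.
Total = 442·(1/2)^(48.6/19.4) + 442·(1/2)^(24.3/19.4)
      = 77.857 + 185.51 ≈ 263.36 mg.

263 mg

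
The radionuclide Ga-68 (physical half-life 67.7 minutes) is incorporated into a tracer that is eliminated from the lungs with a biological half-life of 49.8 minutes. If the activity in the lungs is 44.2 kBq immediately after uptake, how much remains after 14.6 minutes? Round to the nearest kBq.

1/t_eff = 1/t_phys + 1/t_biol = 1/67.7 + 1/49.8 = 0.034851 per minute.
t_eff = 67.7 × 49.8 / (67.7 + 49.8) ≈ 28.693 minutes.
Remaining = 44.2 × (1/2)^(14.6/28.693) = 44.2 × (1/2)^0.50883 ≈ 31.063 kBq.

31 kBq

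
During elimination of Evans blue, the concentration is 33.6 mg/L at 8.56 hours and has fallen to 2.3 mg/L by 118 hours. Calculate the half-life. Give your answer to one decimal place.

Over Δt = 118 − 8.56 = 109.44 hours, the level fell by a factor of 33.6/2.3 ≈ 14.609.
n = log₂(14.609) ≈ 3.8688 half-lives, so t½ = 109.44/3.8688 ≈ 28.288 hours.

28.3 hours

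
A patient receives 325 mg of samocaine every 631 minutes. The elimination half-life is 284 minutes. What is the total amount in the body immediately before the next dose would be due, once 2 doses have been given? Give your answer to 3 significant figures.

84.6 mg

The 2 doses were given 1262, 631 minutes ago.
Total = 325·(1/2)^(1262/284) + 325·(1/2)^(631/284)
      = 14.935 + 69.67 ≈ 84.605 mg.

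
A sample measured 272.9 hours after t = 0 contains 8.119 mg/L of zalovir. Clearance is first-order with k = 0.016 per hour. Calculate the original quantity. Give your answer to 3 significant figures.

639 mg/L

t½ = ln 2 / k = 0.69315 / 0.016 ≈ 43.322 hours.
Number of half-lives elapsed: n = 272.9/43.322 ≈ 6.2994.
A₀ = A × 2^n = 8.119 × 2^6.2994 = 8.119 × 78.76 ≈ 639.45 mg/L.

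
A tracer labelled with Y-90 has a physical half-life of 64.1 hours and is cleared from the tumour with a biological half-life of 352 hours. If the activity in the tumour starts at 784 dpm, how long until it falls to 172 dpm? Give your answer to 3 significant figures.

119 hours

1/t_eff = 1/t_phys + 1/t_biol = 1/64.1 + 1/352 = 0.018442 per hour.
t_eff = 64.1 × 352 / (64.1 + 352) ≈ 54.225 hours.
n = log₂(784/172) ≈ 2.1884; t = 2.1884 × 54.225 ≈ 118.67 hours.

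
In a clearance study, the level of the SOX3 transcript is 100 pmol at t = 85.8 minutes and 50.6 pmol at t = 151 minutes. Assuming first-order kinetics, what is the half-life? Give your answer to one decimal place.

66.3 minutes

Over Δt = 151 − 85.8 = 65.2 minutes, the level fell by a factor of 100/50.6 ≈ 1.9763.
n = log₂(1.9763) ≈ 0.98279 half-lives, so t½ = 65.2/0.98279 ≈ 66.342 minutes.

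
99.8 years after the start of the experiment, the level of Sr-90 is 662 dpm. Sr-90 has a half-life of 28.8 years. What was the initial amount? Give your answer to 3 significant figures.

Number of half-lives elapsed: n = 99.8/28.8 ≈ 3.4653.
A₀ = A × 2^n = 662 × 2^3.4653 = 662 × 11.045 ≈ 7311.6 dpm.

7310 dpm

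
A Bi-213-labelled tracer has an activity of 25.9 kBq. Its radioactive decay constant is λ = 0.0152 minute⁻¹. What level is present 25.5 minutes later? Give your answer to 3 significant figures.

17.6 kBq

t½ = ln 2 / λ = 0.69315 / 0.0152 ≈ 45.602 minutes.
Number of half-lives: n = 25.5/45.602 ≈ 0.55919.
Remaining = 25.9 × (1/2)^0.55919 = 25.9 × 0.67868 ≈ 17.578 kBq.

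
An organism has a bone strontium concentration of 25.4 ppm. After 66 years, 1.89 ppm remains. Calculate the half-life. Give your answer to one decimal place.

A/A₀ = 1.89/25.4 ≈ 0.074409.
n = log₂(13.439) ≈ 3.7484 half-lives elapsed in 66 years.
t½ = 66/3.7484 ≈ 17.608 years.

17.6 years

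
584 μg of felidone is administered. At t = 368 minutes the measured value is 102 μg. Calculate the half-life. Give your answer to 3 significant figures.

A/A₀ = 102/584 ≈ 0.17466.
n = log₂(5.7255) ≈ 2.5174 half-lives elapsed in 368 minutes.
t½ = 368/2.5174 ≈ 146.18 minutes.

146 minutes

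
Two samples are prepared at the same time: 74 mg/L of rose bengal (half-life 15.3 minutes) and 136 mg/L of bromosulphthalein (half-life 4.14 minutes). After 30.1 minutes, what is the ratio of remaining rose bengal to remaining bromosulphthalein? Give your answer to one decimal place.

rose bengal: 74 × (1/2)^(30.1/15.3) = 74 × (1/2)^1.9673 ≈ 18.924 mg/L.
bromosulphthalein: 136 × (1/2)^(30.1/4.14) = 136 × (1/2)^7.2705 ≈ 0.88083 mg/L.
Ratio ≈ 18.924 / 0.88083 ≈ 21.484.

21.5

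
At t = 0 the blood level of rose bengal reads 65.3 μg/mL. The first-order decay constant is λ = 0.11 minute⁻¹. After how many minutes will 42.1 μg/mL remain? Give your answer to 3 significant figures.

t½ = ln 2 / λ = 0.69315 / 0.11 ≈ 6.3013 minutes.
Fraction remaining = 42.1/65.3 ≈ 0.64472.
n = log₂(65.3/42.1) = ln(1.5511)/ln 2 ≈ 0.63326 half-lives.
t = n × t½ = 0.63326 × 6.3013 ≈ 3.9904 minutes.

3.99 minutes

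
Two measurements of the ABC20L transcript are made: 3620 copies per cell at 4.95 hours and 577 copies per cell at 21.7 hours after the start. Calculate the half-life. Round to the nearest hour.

Over Δt = 21.7 − 4.95 = 16.75 hours, the level fell by a factor of 3620/577 ≈ 6.2738.
n = log₂(6.2738) ≈ 2.6493 half-lives, so t½ = 16.75/2.6493 ≈ 6.3223 hours.

6 hours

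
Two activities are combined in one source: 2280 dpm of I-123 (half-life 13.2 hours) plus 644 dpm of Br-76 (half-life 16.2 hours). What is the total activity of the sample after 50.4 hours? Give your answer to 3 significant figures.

I-123: 2280 × (1/2)^(50.4/13.2) = 2280 × (1/2)^3.8182 ≈ 161.64 dpm.
Br-76: 644 × (1/2)^(50.4/16.2) = 644 × (1/2)^3.1111 ≈ 74.533 dpm.
Total = 161.64 + 74.533 ≈ 236.17 dpm.

236 dpm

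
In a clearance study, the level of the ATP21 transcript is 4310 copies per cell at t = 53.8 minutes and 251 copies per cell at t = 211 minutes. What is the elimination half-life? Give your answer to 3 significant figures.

Over Δt = 211 − 53.8 = 157.2 minutes, the level fell by a factor of 4310/251 ≈ 17.171.
n = log₂(17.171) ≈ 4.1019 half-lives, so t½ = 157.2/4.1019 ≈ 38.323 minutes.

38.3 minutes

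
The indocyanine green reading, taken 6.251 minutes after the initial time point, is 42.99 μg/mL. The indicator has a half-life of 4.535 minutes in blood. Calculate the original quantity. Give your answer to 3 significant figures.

112 μg/mL

Number of half-lives elapsed: n = 6.251/4.535 ≈ 1.3784.
A₀ = A × 2^n = 42.99 × 2^1.3784 = 42.99 × 2.5998 ≈ 111.76 μg/mL.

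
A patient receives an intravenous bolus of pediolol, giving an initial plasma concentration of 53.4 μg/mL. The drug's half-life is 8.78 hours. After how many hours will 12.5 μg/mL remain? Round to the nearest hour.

Fraction remaining = 12.5/53.4 ≈ 0.23408.
n = log₂(53.4/12.5) = ln(4.272)/ln 2 ≈ 2.0949 half-lives.
t = n × t½ = 2.0949 × 8.78 ≈ 18.393 hours.

18 hours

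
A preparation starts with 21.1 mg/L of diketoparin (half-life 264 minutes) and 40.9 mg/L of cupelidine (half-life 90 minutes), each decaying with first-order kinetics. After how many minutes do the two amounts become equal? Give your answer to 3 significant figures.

130 minutes

Set 21.1·(1/2)^(t/264) = 40.9·(1/2)^(t/90).
Taking log₂: log₂(21.1/40.9) = t·(1/264 − 1/90).
log₂(0.51589) = -0.95486; 1/264 − 1/90 = -0.0073232.
t = -0.95486 / -0.0073232 ≈ 130.39 minutes.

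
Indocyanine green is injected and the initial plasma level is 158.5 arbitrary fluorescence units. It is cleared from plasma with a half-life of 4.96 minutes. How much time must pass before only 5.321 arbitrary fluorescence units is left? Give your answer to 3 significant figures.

Fraction remaining = 5.321/158.5 ≈ 0.033571.
n = log₂(158.5/5.321) = ln(29.788)/ln 2 ≈ 4.8966 half-lives.
t = n × t½ = 4.8966 × 4.96 ≈ 24.287 minutes.

24.3 minutes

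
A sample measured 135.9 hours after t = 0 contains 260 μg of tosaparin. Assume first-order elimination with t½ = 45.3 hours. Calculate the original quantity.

2080 μg

Number of half-lives elapsed: n = 135.9/45.3 ≈ 3.
A₀ = A × 2^n = 260 × 2^3 = 260 × 8 ≈ 2080 μg.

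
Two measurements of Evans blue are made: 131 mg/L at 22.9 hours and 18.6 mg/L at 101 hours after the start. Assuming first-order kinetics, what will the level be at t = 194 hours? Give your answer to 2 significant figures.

1.8 mg/L

Over Δt = 101 − 22.9 = 78.1 hours, the level fell by a factor of 131/18.6 ≈ 7.043.
n = log₂(7.043) ≈ 2.8162 half-lives, so t½ = 78.1/2.8162 ≈ 27.732 hours.
From t = 101 to t = 194: 18.6 × (1/2)^((194−101)/27.732) ≈ 1.8198 mg/L.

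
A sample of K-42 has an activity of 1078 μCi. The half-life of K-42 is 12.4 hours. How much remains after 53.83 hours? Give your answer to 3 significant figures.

Number of half-lives: n = 53.83/12.4 ≈ 4.3411.
Remaining = 1078 × (1/2)^4.3411 = 1078 × 0.049339 ≈ 53.187 μCi.

53.2 μCi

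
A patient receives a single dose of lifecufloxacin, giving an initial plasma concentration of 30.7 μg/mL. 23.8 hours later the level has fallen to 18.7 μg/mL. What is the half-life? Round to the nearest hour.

A/A₀ = 18.7/30.7 ≈ 0.60912.
n = log₂(1.6417) ≈ 0.7152 half-lives elapsed in 23.8 hours.
t½ = 23.8/0.7152 ≈ 33.277 hours.

33 hours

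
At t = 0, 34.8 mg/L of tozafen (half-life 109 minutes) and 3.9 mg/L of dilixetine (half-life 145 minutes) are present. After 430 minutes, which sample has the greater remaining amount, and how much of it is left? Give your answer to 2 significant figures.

tozafen: 34.8 × (1/2)^3.945 ≈ 2.2596 mg/L.
dilixetine: 3.9 × (1/2)^2.9655 ≈ 0.49929 mg/L.
Tozafen has more remaining, at ≈ 2.2596 mg/L.

tozafen, 2.3 mg/L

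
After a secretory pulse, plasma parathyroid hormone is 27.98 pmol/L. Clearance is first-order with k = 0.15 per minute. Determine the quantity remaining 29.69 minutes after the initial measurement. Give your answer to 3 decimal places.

t½ = ln 2 / k = 0.69315 / 0.15 ≈ 4.621 minutes.
Number of half-lives: n = 29.69/4.621 ≈ 6.425.
Remaining = 27.98 × (1/2)^6.425 = 27.98 × 0.011638 ≈ 0.32562 pmol/L.

0.326 pmol/L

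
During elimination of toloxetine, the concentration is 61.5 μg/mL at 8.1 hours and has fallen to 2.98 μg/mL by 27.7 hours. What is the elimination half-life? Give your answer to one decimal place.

Over Δt = 27.7 − 8.1 = 19.6 hours, the level fell by a factor of 61.5/2.98 ≈ 20.638.
n = log₂(20.638) ≈ 4.3672 half-lives, so t½ = 19.6/4.3672 ≈ 4.488 hours.

4.5 hours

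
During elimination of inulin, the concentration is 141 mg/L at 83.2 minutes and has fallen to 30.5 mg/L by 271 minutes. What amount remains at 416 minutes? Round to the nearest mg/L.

9 mg/L

Over Δt = 271 − 83.2 = 187.8 minutes, the level fell by a factor of 141/30.5 ≈ 4.623.
n = log₂(4.623) ≈ 2.2088 half-lives, so t½ = 187.8/2.2088 ≈ 85.023 minutes.
From t = 271 to t = 416: 30.5 × (1/2)^((416−271)/85.023) ≈ 9.3523 mg/L.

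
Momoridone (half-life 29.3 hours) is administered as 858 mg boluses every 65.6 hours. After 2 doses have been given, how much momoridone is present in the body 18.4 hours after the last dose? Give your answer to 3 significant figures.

The 2 doses were given 84, 18.4 hours ago.
Total = 858·(1/2)^(84/29.3) + 858·(1/2)^(18.4/29.3)
      = 117.62 + 555.19 ≈ 672.81 mg.

673 mg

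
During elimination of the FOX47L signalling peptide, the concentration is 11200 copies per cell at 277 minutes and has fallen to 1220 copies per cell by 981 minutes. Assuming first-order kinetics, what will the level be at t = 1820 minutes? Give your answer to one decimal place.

86.9 copies per cell

Over Δt = 981 − 277 = 704 minutes, the level fell by a factor of 11200/1220 ≈ 9.1803.
n = log₂(9.1803) ≈ 3.1985 half-lives, so t½ = 704/3.1985 ≈ 220.1 minutes.
From t = 981 to t = 1820: 1220 × (1/2)^((1820−981)/220.1) ≈ 86.869 copies per cell.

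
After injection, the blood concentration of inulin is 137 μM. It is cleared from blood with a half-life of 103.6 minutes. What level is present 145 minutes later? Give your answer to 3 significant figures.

Number of half-lives: n = 145/103.6 ≈ 1.3996.
Remaining = 137 × (1/2)^1.3996 = 137 × 0.37903 ≈ 51.927 μM.

51.9 μM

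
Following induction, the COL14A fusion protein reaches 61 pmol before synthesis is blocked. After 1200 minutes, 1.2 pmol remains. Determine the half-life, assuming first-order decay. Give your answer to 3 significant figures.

A/A₀ = 1.2/61 ≈ 0.019672.
n = log₂(50.833) ≈ 5.6677 half-lives elapsed in 1200 minutes.
t½ = 1200/5.6677 ≈ 211.73 minutes.

212 minutes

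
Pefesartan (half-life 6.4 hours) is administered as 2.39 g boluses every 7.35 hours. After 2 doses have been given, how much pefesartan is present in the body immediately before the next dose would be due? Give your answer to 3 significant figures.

1.56 g

The 2 doses were given 14.7, 7.35 hours ago.
Total = 2.39·(1/2)^(14.7/6.4) + 2.39·(1/2)^(7.35/6.4)
      = 0.48637 + 1.0782 ≈ 1.5645 g.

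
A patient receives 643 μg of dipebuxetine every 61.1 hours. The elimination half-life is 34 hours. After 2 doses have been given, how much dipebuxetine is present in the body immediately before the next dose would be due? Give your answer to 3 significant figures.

The 2 doses were given 122.2, 61.1 hours ago.
Total = 643·(1/2)^(122.2/34) + 643·(1/2)^(61.1/34)
      = 53.244 + 185.03 ≈ 238.27 μg.

238 μg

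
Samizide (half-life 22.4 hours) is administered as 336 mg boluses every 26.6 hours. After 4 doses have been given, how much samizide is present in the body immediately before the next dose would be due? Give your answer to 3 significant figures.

The 4 doses were given 106.4, 79.8, 53.2, 26.6 hours ago.
Total = 336·(1/2)^(106.4/22.4) + 336·(1/2)^(79.8/22.4) + 336·(1/2)^(53.2/22.4) + 336·(1/2)^(26.6/22.4)
      = 12.487 + 28.439 + 64.773 + 147.53 ≈ 253.22 mg.

253 mg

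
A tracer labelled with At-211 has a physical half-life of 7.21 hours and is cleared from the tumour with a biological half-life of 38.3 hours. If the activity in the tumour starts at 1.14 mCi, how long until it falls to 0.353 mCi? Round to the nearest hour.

1/t_eff = 1/t_phys + 1/t_biol = 1/7.21 + 1/38.3 = 0.16481 per hour.
t_eff = 7.21 × 38.3 / (7.21 + 38.3) ≈ 6.0677 hours.
n = log₂(1.14/0.353) ≈ 1.6913; t = 1.6913 × 6.0677 ≈ 10.262 hours.

10 hours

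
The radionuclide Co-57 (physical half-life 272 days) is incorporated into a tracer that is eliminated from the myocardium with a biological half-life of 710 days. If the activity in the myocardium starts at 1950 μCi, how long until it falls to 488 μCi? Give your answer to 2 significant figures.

390 days

1/t_eff = 1/t_phys + 1/t_biol = 1/272 + 1/710 = 0.0050849 per day.
t_eff = 272 × 710 / (272 + 710) ≈ 196.66 days.
n = log₂(1950/488) ≈ 1.9985; t = 1.9985 × 196.66 ≈ 393.03 days.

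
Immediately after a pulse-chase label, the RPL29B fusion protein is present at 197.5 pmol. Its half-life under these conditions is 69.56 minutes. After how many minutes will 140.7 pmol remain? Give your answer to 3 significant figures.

Fraction remaining = 140.7/197.5 ≈ 0.71241.
n = log₂(197.5/140.7) = ln(1.4037)/ln 2 ≈ 0.48923 half-lives.
t = n × t½ = 0.48923 × 69.56 ≈ 34.031 minutes.

34.0 minutes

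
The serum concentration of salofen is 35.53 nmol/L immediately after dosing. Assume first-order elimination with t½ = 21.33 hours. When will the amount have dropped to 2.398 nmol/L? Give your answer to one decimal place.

Fraction remaining = 2.398/35.53 ≈ 0.067492.
n = log₂(35.53/2.398) = ln(14.817)/ln 2 ≈ 3.8891 half-lives.
t = n × t½ = 3.8891 × 21.33 ≈ 82.955 hours.

83.0 hours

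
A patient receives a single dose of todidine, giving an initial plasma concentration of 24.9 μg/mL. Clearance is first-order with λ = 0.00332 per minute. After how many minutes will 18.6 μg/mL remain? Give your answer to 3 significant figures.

87.9 minutes

t½ = ln 2 / λ = 0.69315 / 0.00332 ≈ 208.78 minutes.
Fraction remaining = 18.6/24.9 ≈ 0.74699.
n = log₂(24.9/18.6) = ln(1.3387)/ln 2 ≈ 0.42084 half-lives.
t = n × t½ = 0.42084 × 208.78 ≈ 87.863 minutes.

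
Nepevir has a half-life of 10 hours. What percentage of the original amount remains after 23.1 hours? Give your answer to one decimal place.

n = 23.1/10 ≈ 2.31 half-lives.
Fraction remaining = (1/2)^2.31 ≈ 0.20166, i.e. 20.166%.

20.2%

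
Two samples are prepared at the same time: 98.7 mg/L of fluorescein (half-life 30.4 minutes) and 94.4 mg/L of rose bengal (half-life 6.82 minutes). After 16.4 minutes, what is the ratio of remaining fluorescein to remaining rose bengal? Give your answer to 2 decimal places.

fluorescein: 98.7 × (1/2)^(16.4/30.4) = 98.7 × (1/2)^0.53947 ≈ 67.908 mg/L.
rose bengal: 94.4 × (1/2)^(16.4/6.82) = 94.4 × (1/2)^2.4047 ≈ 17.827 mg/L.
Ratio ≈ 67.908 / 17.827 ≈ 3.8092.

3.81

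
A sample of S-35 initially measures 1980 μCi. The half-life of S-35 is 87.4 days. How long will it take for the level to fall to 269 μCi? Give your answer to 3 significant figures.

Fraction remaining = 269/1980 ≈ 0.13586.
n = log₂(1980/269) = ln(7.3606)/ln 2 ≈ 2.8798 half-lives.
t = n × t½ = 2.8798 × 87.4 ≈ 251.7 days.

252 days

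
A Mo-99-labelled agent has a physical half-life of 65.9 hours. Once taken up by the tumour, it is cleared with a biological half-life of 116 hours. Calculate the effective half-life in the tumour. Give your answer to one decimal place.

1/t_eff = 1/t_phys + 1/t_biol = 1/65.9 + 1/116 = 0.023795 per hour.
t_eff = 65.9 × 116 / (65.9 + 116) ≈ 42.025 hours.

42.0 hours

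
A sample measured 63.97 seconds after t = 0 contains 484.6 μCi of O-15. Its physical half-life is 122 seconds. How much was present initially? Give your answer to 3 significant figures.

697 μCi

Number of half-lives elapsed: n = 63.97/122 ≈ 0.52434.
A₀ = A × 2^n = 484.6 × 2^0.52434 = 484.6 × 1.4383 ≈ 696.99 μCi.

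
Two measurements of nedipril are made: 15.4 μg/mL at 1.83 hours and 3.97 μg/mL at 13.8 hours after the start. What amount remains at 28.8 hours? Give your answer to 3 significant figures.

Over Δt = 13.8 − 1.83 = 11.97 hours, the level fell by a factor of 15.4/3.97 ≈ 3.8791.
n = log₂(3.8791) ≈ 1.9557 half-lives, so t½ = 11.97/1.9557 ≈ 6.1205 hours.
From t = 13.8 to t = 28.8: 3.97 × (1/2)^((28.8−13.8)/6.1205) ≈ 0.72616 μg/mL.

0.726 μg/mL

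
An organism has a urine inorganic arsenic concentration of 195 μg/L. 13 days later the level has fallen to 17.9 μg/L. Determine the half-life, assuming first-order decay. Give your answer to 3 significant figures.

3.77 days

A/A₀ = 17.9/195 ≈ 0.091795.
n = log₂(10.894) ≈ 3.4454 half-lives elapsed in 13 days.
t½ = 13/3.4454 ≈ 3.7731 days.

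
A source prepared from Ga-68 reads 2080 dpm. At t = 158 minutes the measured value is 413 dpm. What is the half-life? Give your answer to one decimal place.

67.7 minutes

A/A₀ = 413/2080 ≈ 0.19856.
n = log₂(5.0363) ≈ 2.3324 half-lives elapsed in 158 minutes.
t½ = 158/2.3324 ≈ 67.742 minutes.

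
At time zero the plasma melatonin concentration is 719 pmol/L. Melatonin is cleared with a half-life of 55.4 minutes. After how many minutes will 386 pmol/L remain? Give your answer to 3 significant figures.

Fraction remaining = 386/719 ≈ 0.53686.
n = log₂(719/386) = ln(1.8627)/ln 2 ≈ 0.89739 half-lives.
t = n × t½ = 0.89739 × 55.4 ≈ 49.715 minutes.

49.7 minutes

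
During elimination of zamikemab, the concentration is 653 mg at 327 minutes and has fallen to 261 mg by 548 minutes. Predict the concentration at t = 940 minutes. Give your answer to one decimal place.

51.3 mg

Over Δt = 548 − 327 = 221 minutes, the level fell by a factor of 653/261 ≈ 2.5019.
n = log₂(2.5019) ≈ 1.323 half-lives, so t½ = 221/1.323 ≈ 167.04 minutes.
From t = 548 to t = 940: 261 × (1/2)^((940−548)/167.04) ≈ 51.31 mg.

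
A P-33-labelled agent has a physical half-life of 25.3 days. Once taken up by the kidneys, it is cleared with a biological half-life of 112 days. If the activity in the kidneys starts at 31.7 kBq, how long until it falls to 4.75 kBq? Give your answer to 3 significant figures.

56.5 days

1/t_eff = 1/t_phys + 1/t_biol = 1/25.3 + 1/112 = 0.048454 per day.
t_eff = 25.3 × 112 / (25.3 + 112) ≈ 20.638 days.
n = log₂(31.7/4.75) ≈ 2.7385; t = 2.7385 × 20.638 ≈ 56.517 days.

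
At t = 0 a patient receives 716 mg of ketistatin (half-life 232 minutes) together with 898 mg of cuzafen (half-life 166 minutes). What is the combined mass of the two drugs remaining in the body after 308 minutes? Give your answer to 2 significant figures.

ketistatin: 716 × (1/2)^(308/232) = 716 × (1/2)^1.3276 ≈ 285.28 mg.
cuzafen: 898 × (1/2)^(308/166) = 898 × (1/2)^1.8554 ≈ 248.16 mg.
Total = 285.28 + 248.16 ≈ 533.44 mg.

530 mg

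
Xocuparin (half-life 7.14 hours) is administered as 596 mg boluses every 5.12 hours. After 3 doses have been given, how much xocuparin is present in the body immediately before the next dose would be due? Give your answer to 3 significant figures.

717 mg

The 3 doses were given 15.36, 10.24, 5.12 hours ago.
Total = 596·(1/2)^(15.36/7.14) + 596·(1/2)^(10.24/7.14) + 596·(1/2)^(5.12/7.14)
      = 134.17 + 220.56 + 362.56 ≈ 717.29 mg.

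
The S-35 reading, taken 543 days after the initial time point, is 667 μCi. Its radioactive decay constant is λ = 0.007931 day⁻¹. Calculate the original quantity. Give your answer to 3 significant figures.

t½ = ln 2 / λ = 0.69315 / 0.007931 ≈ 87.397 days.
Number of half-lives elapsed: n = 543/87.397 ≈ 6.213.
A₀ = A × 2^n = 667 × 2^6.213 = 667 × 74.183 ≈ 49480 μCi.

49500 μCi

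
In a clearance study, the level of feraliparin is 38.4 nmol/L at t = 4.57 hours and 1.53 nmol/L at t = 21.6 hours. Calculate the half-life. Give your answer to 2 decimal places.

Over Δt = 21.6 − 4.57 = 17.03 hours, the level fell by a factor of 38.4/1.53 ≈ 25.098.
n = log₂(25.098) ≈ 4.6495 half-lives, so t½ = 17.03/4.6495 ≈ 3.6628 hours.

3.66 hours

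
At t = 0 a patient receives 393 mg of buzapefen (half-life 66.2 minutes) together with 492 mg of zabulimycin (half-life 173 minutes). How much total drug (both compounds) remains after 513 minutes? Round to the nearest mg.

buzapefen: 393 × (1/2)^(513/66.2) = 393 × (1/2)^7.7492 ≈ 1.8266 mg.
zabulimycin: 492 × (1/2)^(513/173) = 492 × (1/2)^2.9653 ≈ 62.996 mg.
Total = 1.8266 + 62.996 ≈ 64.823 mg.

65 mg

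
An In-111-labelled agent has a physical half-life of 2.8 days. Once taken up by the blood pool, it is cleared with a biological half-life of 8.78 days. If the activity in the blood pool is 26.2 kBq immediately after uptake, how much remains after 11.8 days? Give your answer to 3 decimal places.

0.556 kBq

1/t_eff = 1/t_phys + 1/t_biol = 1/2.8 + 1/8.78 = 0.47104 per day.
t_eff = 2.8 × 8.78 / (2.8 + 8.78) ≈ 2.123 days.
Remaining = 26.2 × (1/2)^(11.8/2.123) = 26.2 × (1/2)^5.5582 ≈ 0.55603 kBq.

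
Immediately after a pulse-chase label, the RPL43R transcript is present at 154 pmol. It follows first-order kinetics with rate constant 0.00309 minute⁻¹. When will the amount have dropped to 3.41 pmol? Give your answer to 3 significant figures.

t½ = ln 2 / k = 0.69315 / 0.00309 ≈ 224.32 minutes.
Fraction remaining = 3.41/154 ≈ 0.022143.
n = log₂(154/3.41) = ln(45.161)/ln 2 ≈ 5.497 half-lives.
t = n × t½ = 5.497 × 224.32 ≈ 1233.1 minutes.

1230 minutes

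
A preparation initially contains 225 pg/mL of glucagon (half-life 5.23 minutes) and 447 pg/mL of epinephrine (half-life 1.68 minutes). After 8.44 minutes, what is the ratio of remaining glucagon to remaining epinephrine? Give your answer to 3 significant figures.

5.35

glucagon: 225 × (1/2)^(8.44/5.23) = 225 × (1/2)^1.6138 ≈ 73.517 pg/mL.
epinephrine: 447 × (1/2)^(8.44/1.68) = 447 × (1/2)^5.0238 ≈ 13.74 pg/mL.
Ratio ≈ 73.517 / 13.74 ≈ 5.3506.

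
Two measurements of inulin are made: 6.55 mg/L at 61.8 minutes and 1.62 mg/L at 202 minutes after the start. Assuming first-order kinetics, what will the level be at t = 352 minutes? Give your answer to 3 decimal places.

Over Δt = 202 − 61.8 = 140.2 minutes, the level fell by a factor of 6.55/1.62 ≈ 4.0432.
n = log₂(4.0432) ≈ 2.0155 half-lives, so t½ = 140.2/2.0155 ≈ 69.561 minutes.
From t = 202 to t = 352: 1.62 × (1/2)^((352−202)/69.561) ≈ 0.36339 mg/L.

0.363 mg/L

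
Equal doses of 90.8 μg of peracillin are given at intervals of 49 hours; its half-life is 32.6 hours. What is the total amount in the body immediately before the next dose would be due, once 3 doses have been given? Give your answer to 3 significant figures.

47.3 μg

The 3 doses were given 147, 98, 49 hours ago.
Total = 90.8·(1/2)^(147/32.6) + 90.8·(1/2)^(98/32.6) + 90.8·(1/2)^(49/32.6)
      = 3.9873 + 11.302 + 32.034 ≈ 47.324 μg.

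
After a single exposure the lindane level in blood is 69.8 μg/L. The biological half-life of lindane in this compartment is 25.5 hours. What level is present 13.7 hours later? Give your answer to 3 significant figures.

48.1 μg/L

Number of half-lives: n = 13.7/25.5 ≈ 0.53725.
Remaining = 69.8 × (1/2)^0.53725 = 69.8 × 0.68908 ≈ 48.098 μg/L.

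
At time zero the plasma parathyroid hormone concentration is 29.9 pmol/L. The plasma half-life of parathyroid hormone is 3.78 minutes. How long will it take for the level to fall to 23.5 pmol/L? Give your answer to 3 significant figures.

Fraction remaining = 23.5/29.9 ≈ 0.78595.
n = log₂(29.9/23.5) = ln(1.2723)/ln 2 ≈ 0.34748 half-lives.
t = n × t½ = 0.34748 × 3.78 ≈ 1.3135 minutes.

1.31 minutes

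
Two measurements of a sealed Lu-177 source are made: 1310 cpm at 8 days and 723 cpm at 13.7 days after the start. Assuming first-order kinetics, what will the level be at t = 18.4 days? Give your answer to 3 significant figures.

443 cpm

Over Δt = 13.7 − 8 = 5.7 days, the level fell by a factor of 1310/723 ≈ 1.8119.
n = log₂(1.8119) ≈ 0.8575 half-lives, so t½ = 5.7/0.8575 ≈ 6.6472 days.
From t = 13.7 to t = 18.4: 723 × (1/2)^((18.4−13.7)/6.6472) ≈ 442.89 cpm.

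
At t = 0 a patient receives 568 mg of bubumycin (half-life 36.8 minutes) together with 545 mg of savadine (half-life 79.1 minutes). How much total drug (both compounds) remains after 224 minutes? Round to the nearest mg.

bubumycin: 568 × (1/2)^(224/36.8) = 568 × (1/2)^6.087 ≈ 8.3559 mg.
savadine: 545 × (1/2)^(224/79.1) = 545 × (1/2)^2.8319 ≈ 76.546 mg.
Total = 8.3559 + 76.546 ≈ 84.902 mg.

85 mg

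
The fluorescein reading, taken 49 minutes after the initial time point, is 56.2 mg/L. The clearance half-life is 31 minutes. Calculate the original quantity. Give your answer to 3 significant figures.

168 mg/L

Number of half-lives elapsed: n = 49/31 ≈ 1.5806.
A₀ = A × 2^n = 56.2 × 2^1.5806 = 56.2 × 2.991 ≈ 168.1 mg/L.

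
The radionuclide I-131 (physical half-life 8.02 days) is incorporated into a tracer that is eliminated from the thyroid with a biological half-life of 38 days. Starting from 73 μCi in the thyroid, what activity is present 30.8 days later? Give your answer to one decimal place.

2.9 μCi

1/t_eff = 1/t_phys + 1/t_biol = 1/8.02 + 1/38 = 0.151 per day.
t_eff = 8.02 × 38 / (8.02 + 38) ≈ 6.6223 days.
Remaining = 73 × (1/2)^(30.8/6.6223) = 73 × (1/2)^4.6509 ≈ 2.9057 μCi.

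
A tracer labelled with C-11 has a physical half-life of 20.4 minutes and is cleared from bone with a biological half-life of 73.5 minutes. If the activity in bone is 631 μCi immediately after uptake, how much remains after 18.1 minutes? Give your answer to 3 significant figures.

288 μCi

1/t_eff = 1/t_phys + 1/t_biol = 1/20.4 + 1/73.5 = 0.062625 per minute.
t_eff = 20.4 × 73.5 / (20.4 + 73.5) ≈ 15.968 minutes.
Remaining = 631 × (1/2)^(18.1/15.968) = 631 × (1/2)^1.1335 ≈ 287.61 μCi.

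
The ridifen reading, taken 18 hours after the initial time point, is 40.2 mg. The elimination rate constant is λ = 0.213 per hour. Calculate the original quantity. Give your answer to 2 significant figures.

1900 mg

t½ = ln 2 / λ = 0.69315 / 0.213 ≈ 3.2542 hours.
Number of half-lives elapsed: n = 18/3.2542 ≈ 5.5313.
A₀ = A × 2^n = 40.2 × 2^5.5313 = 40.2 × 46.247 ≈ 1859.1 mg.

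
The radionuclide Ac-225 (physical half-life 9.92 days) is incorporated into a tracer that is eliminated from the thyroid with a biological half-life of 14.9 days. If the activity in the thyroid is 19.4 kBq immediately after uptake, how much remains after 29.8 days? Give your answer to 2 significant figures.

0.60 kBq

1/t_eff = 1/t_phys + 1/t_biol = 1/9.92 + 1/14.9 = 0.16792 per day.
t_eff = 9.92 × 14.9 / (9.92 + 14.9) ≈ 5.9552 days.
Remaining = 19.4 × (1/2)^(29.8/5.9552) = 19.4 × (1/2)^5.004 ≈ 0.60456 kBq.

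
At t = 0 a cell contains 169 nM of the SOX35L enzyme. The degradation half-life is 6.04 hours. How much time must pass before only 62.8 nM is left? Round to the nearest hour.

Fraction remaining = 62.8/169 ≈ 0.3716.
n = log₂(169/62.8) = ln(2.6911)/ln 2 ≈ 1.4282 half-lives.
t = n × t½ = 1.4282 × 6.04 ≈ 8.6262 hours.

9 hours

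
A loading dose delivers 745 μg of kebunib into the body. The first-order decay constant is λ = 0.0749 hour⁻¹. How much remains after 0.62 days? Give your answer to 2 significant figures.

240 μg

t½ = ln 2 / λ = 0.69315 / 0.0749 ≈ 9.2543 hours.
Convert the elapsed time: 0.62 days = 14.88 hours.
Number of half-lives: n = 14.88/9.2543 ≈ 1.6079.
Remaining = 745 × (1/2)^1.6079 = 745 × 0.32808 ≈ 244.42 μg.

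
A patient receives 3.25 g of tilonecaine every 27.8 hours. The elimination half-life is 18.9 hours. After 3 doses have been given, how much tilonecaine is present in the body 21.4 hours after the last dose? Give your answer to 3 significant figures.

2.21 g

The 3 doses were given 77, 49.2, 21.4 hours ago.
Total = 3.25·(1/2)^(77/18.9) + 3.25·(1/2)^(49.2/18.9) + 3.25·(1/2)^(21.4/18.9)
      = 0.19296 + 0.53487 + 1.4826 ≈ 2.2105 g.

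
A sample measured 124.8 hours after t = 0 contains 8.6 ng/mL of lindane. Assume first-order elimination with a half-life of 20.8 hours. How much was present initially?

Number of half-lives elapsed: n = 124.8/20.8 ≈ 6.
A₀ = A × 2^n = 8.6 × 2^6 = 8.6 × 64 ≈ 550.4 ng/mL.

550.4 ng/mL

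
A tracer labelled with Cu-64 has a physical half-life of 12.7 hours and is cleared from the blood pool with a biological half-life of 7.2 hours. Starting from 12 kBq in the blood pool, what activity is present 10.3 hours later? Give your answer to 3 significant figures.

1/t_eff = 1/t_phys + 1/t_biol = 1/12.7 + 1/7.2 = 0.21763 per hour.
t_eff = 12.7 × 7.2 / (12.7 + 7.2) ≈ 4.595 hours.
Remaining = 12 × (1/2)^(10.3/4.595) = 12 × (1/2)^2.2416 ≈ 2.5375 kBq.

2.54 kBq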